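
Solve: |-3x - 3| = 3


An absolute value equation |expr| = 3 gives two cases:
Case 1: -3x - 3 = 3
  -3x = 6, so x = -2
Case 2: -3x - 3 = -3
  -3x = 0, so x = 0

x = -2, x = 0


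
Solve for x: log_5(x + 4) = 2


Convert to exponential form: x + 4 = 5^2 = 25
x = 25 - 4 = 21
Check: log_5(21 + 4) = log_5(25) = log_5(25) = 2 ✓

x = 21


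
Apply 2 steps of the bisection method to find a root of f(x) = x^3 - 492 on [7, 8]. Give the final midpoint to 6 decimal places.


f(x) = x^3 - 492
f(7) = -149 < 0
f(8) = 20 > 0

Step 1: midpoint = (7.000000 + 8.000000)/2 = 7.500000
  f(7.500000) = -70.125000
  f(mid) < 0, so root is in [7.500000, 8.000000]

Step 2: midpoint = (7.500000 + 8.000000)/2 = 7.750000
  f(7.750000) = -26.515625
  f(mid) < 0, so root is in [7.750000, 8.000000]

midpoint = 7.750000


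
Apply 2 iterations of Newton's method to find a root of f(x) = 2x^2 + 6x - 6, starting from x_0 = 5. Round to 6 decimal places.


Newton's method: x_(n+1) = x_n - f(x_n)/f'(x_n)
f(x) = 2x^2 + 6x - 6
f'(x) = 4x + 6

Iteration 1:
  f(5.000000) = 74.000000
  f'(5.000000) = 26.000000
  x_1 = 5.000000 - (74.000000)/(26.000000) = 2.153846

Iteration 2:
  f(2.153846) = 16.201183
  f'(2.153846) = 14.615385
  x_2 = 2.153846 - (16.201183)/(14.615385) = 1.045344

x_2 = 1.045344


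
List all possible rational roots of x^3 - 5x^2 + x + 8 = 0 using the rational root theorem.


Rational root theorem: possible roots are ±p/q where:
  p divides the constant term (8): p ∈ {1, 2, 4, 8}
  q divides the leading coefficient (1): q ∈ {1}

All possible rational roots: -8, -4, -2, -1, 1, 2, 4, 8

-8, -4, -2, -1, 1, 2, 4, 8


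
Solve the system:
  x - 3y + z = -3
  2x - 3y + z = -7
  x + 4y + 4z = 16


Using Cramer's rule. Expand each determinant along the first row.
D  = 1*[(-3)*4 - 1*4] - (-3)*[2*4 - 1*1] + 1*[2*4 - (-3)*1]
  = 1*(-16) - (-3)*(7) + 1*(11) = 16
Dx = (-3)*[(-3)*4 - 1*4] - (-3)*[(-7)*4 - 1*16] + 1*[(-7)*4 - (-3)*16]
  = (-3)*(-16) - (-3)*(-44) + 1*(20) = -64
Dy = 1*[(-7)*4 - 1*16] - (-3)*[2*4 - 1*1] + 1*[2*16 - (-7)*1]
  = 1*(-44) - (-3)*(7) + 1*(39) = 16
Dz = 1*[(-3)*16 - (-7)*4] - (-3)*[2*16 - (-7)*1] + (-3)*[2*4 - (-3)*1]
  = 1*(-20) - (-3)*(39) + (-3)*(11) = 64
x = Dx/D = -64/16 = -4, y = Dy/D = 16/16 = 1, z = Dz/D = 64/16 = 4
Check eq1: (1)(-4) + (-3)(1) + (1)(4) = -3 = -3 ✓
Check eq2: (2)(-4) + (-3)(1) + (1)(4) = -7 = -7 ✓
Check eq3: (1)(-4) + (4)(1) + (4)(4) = 16 = 16 ✓

x = -4, y = 1, z = 4


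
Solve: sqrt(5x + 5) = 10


Square both sides: 5x + 5 = 10^2 = 100
5x = 100 - 5 = 95
x = 19
Check: sqrt(5*19 + 5) = sqrt(100) = 10 ✓

x = 19


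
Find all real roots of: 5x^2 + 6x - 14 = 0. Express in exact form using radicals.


Using the quadratic formula: x = (-b ± sqrt(b^2 - 4ac)) / (2a)
Here a = 5, b = 6, c = -14
Discriminant = b^2 - 4ac = 6^2 - 4(5)(-14) = 36 + 280 = 316
Since discriminant = 316 > 0, there are two real roots.
x = (-6 ± 2*sqrt(79)) / 10
Simplifying: x = (-3 ± sqrt(79)) / 5
Numerically: x ≈ 1.1776 or x ≈ -2.3776

x = (-3 + sqrt(79)) / 5 or x = (-3 - sqrt(79)) / 5


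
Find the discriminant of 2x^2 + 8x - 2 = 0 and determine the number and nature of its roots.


For ax^2 + bx + c = 0, discriminant D = b^2 - 4ac
Here a = 2, b = 8, c = -2
D = (8)^2 - 4(2)(-2) = 64 + 16 = 80

D = 80 > 0 but not a perfect square
The equation has 2 distinct real irrational roots.

Discriminant = 80, 2 distinct real irrational roots


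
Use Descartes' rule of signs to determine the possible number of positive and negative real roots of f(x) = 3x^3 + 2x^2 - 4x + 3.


Descartes' rule of signs:

For positive roots, count sign changes in f(x) = 3x^3 + 2x^2 - 4x + 3:
Signs of coefficients: +, +, -, +
Number of sign changes: 2
Possible positive real roots: 2, 0

For negative roots, examine f(-x) = -3x^3 + 2x^2 + 4x + 3:
Signs of coefficients: -, +, +, +
Number of sign changes: 1
Possible negative real roots: 1

Positive roots: 2 or 0; Negative roots: 1


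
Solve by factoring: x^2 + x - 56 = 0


We need two numbers that multiply to -56 and add to 1.
Those numbers are 8 and -7 (since 8 * (-7) = -56 and 8 + (-7) = 1).
So x^2 + x - 56 = (x + 8)(x - 7) = 0
Setting each factor to zero: x = -8 or x = 7

x = -8, x = 7


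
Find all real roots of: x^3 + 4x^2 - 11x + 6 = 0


Let p(x) = x^3 + 4x^2 - 11x + 6. By the rational root theorem (leading coefficient 1), any rational root is an integer divisor of 6: try ±1, ±2, ... in turn.
Test x = 1: value = 0 ✓, so (x - 1) is a factor.
Synthetic division by (x - 1): bring down 1; 1(1) + 4 = 5; 5(1) - 11 = -6; (-6)(1) + 6 = 0 → quotient x^2 + 5x - 6, remainder 0.
Solve the quadratic x^2 + 5x - 6 = 0: discriminant = 5^2 - 4(1)(-6) = 25 + 24 = 49.
sqrt(49) = 7, so x = (-5 ± 7)/2: x = 1 or x = -6.

x = -6, x = 1 (multiplicity 2)


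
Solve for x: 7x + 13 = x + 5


Starting with: 7x + 13 = x + 5
Move all x terms to left: (7 - 1)x = 5 - 13
Simplify: 6x = -8
Divide both sides by 6: x = -4/3

x = -4/3


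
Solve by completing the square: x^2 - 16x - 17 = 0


Start: x^2 - 16x - 17 = 0
Move constant: x^2 - 16x = 17
Half of -16 is -8, squared is 64
Add 64 to both sides: x^2 - 16x + 64 = 81
(x - 8)^2 = 81
x - 8 = ±9
x = 8 + 9 = 17 or x = 8 - 9 = -1

x = -1, x = 17


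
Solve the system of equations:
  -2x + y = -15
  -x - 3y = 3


Using Cramer's rule:
Determinant D = (-2)(-3) - (-1)(1) = 6 + 1 = 7
Dx = (-15)(-3) - (3)(1) = 45 - 3 = 42
Dy = (-2)(3) - (-1)(-15) = -6 - 15 = -21
x = Dx/D = 42/7 = 6
y = Dy/D = -21/7 = -3

x = 6, y = -3


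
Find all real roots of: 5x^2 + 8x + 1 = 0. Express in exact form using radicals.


Using the quadratic formula: x = (-b ± sqrt(b^2 - 4ac)) / (2a)
Here a = 5, b = 8, c = 1
Discriminant = b^2 - 4ac = 8^2 - 4(5)(1) = 64 - 20 = 44
Since discriminant = 44 > 0, there are two real roots.
x = (-8 ± 2*sqrt(11)) / 10
Simplifying: x = (-4 ± sqrt(11)) / 5
Numerically: x ≈ -0.1367 or x ≈ -1.4633

x = (-4 + sqrt(11)) / 5 or x = (-4 - sqrt(11)) / 5


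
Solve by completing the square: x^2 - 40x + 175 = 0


Start: x^2 - 40x + 175 = 0
Move constant: x^2 - 40x = -175
Half of -40 is -20, squared is 400
Add 400 to both sides: x^2 - 40x + 400 = 225
(x - 20)^2 = 225
x - 20 = ±15
x = 20 + 15 = 35 or x = 20 - 15 = 5

x = 5, x = 35


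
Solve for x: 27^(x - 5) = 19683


Express both sides with the same base.
19683 = 27^3
Since the bases match, equate exponents: x - 5 = 3
So x = 3 - (-5) = 8

x = 8


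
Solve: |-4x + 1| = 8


An absolute value equation |expr| = 8 gives two cases:
Case 1: -4x + 1 = 8
  -4x = 7, so x = -7/4
Case 2: -4x + 1 = -8
  -4x = -9, so x = 9/4

x = -7/4, x = 9/4


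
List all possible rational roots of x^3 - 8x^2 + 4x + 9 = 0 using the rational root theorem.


Rational root theorem: possible roots are ±p/q where:
  p divides the constant term (9): p ∈ {1, 3, 9}
  q divides the leading coefficient (1): q ∈ {1}

All possible rational roots: -9, -3, -1, 1, 3, 9

-9, -3, -1, 1, 3, 9


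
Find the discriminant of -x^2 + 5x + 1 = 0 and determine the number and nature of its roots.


For ax^2 + bx + c = 0, discriminant D = b^2 - 4ac
Here a = -1, b = 5, c = 1
D = (5)^2 - 4(-1)(1) = 25 + 4 = 29

D = 29 > 0 but not a perfect square
The equation has 2 distinct real irrational roots.

Discriminant = 29, 2 distinct real irrational roots


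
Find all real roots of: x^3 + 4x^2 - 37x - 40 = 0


Let p(x) = x^3 + 4x^2 - 37x - 40. By the rational root theorem (leading coefficient 1), any rational root is an integer divisor of 40: try ±1, ±2, ... in turn.
Test x = 1: value = -72 ≠ 0.
Test x = -1: value = 0 ✓, so (x + 1) is a factor.
Synthetic division by (x + 1): bring down 1; 1(-1) + 4 = 3; 3(-1) - 37 = -40; (-40)(-1) - 40 = 0 → quotient x^2 + 3x - 40, remainder 0.
Solve the quadratic x^2 + 3x - 40 = 0: discriminant = 3^2 - 4(1)(-40) = 9 + 160 = 169.
sqrt(169) = 13, so x = (-3 ± 13)/2: x = 5 or x = -8.

x = -8, x = -1, x = 5


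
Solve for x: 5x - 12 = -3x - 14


Starting with: 5x - 12 = -3x - 14
Move all x terms to left: (5 + 3)x = -14 + 12
Simplify: 8x = -2
Divide both sides by 8: x = -1/4

x = -1/4


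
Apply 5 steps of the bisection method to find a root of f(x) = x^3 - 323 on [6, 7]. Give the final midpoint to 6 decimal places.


f(x) = x^3 - 323
f(6) = -107 < 0
f(7) = 20 > 0

Step 1: midpoint = (6.000000 + 7.000000)/2 = 6.500000
  f(6.500000) = -48.375000
  f(mid) < 0, so root is in [6.500000, 7.000000]

Step 2: midpoint = (6.500000 + 7.000000)/2 = 6.750000
  f(6.750000) = -15.453125
  f(mid) < 0, so root is in [6.750000, 7.000000]

Step 3: midpoint = (6.750000 + 7.000000)/2 = 6.875000
  f(6.875000) = 1.951172
  f(mid) > 0, so root is in [6.750000, 6.875000]

Step 4: midpoint = (6.750000 + 6.875000)/2 = 6.812500
  f(6.812500) = -6.830811
  f(mid) < 0, so root is in [6.812500, 6.875000]

Step 5: midpoint = (6.812500 + 6.875000)/2 = 6.843750
  f(6.843750) = -2.459869
  f(mid) < 0, so root is in [6.843750, 6.875000]

midpoint = 6.843750


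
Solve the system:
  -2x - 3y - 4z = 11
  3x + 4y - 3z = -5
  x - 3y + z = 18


Using Cramer's rule. Expand each determinant along the first row.
D  = (-2)*[4*1 - (-3)*(-3)] - (-3)*[3*1 - (-3)*1] + (-4)*[3*(-3) - 4*1]
  = (-2)*(-5) - (-3)*(6) + (-4)*(-13) = 80
Dx = 11*[4*1 - (-3)*(-3)] - (-3)*[(-5)*1 - (-3)*18] + (-4)*[(-5)*(-3) - 4*18]
  = 11*(-5) - (-3)*(49) + (-4)*(-57) = 320
Dy = (-2)*[(-5)*1 - (-3)*18] - 11*[3*1 - (-3)*1] + (-4)*[3*18 - (-5)*1]
  = (-2)*(49) - 11*(6) + (-4)*(59) = -400
Dz = (-2)*[4*18 - (-5)*(-3)] - (-3)*[3*18 - (-5)*1] + 11*[3*(-3) - 4*1]
  = (-2)*(57) - (-3)*(59) + 11*(-13) = -80
x = Dx/D = 320/80 = 4, y = Dy/D = -400/80 = -5, z = Dz/D = -80/80 = -1
Check eq1: (-2)(4) + (-3)(-5) + (-4)(-1) = 11 = 11 ✓
Check eq2: (3)(4) + (4)(-5) + (-3)(-1) = -5 = -5 ✓
Check eq3: (1)(4) + (-3)(-5) + (1)(-1) = 18 = 18 ✓

x = 4, y = -5, z = -1


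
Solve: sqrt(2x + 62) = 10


Square both sides: 2x + 62 = 10^2 = 100
2x = 100 - 62 = 38
x = 19
Check: sqrt(2*19 + 62) = sqrt(100) = 10 ✓

x = 19


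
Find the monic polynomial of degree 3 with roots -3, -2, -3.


A monic polynomial with roots -3, -2, -3 is:
p(x) = (x + 3)(x + 2)(x + 3)
After multiplying by (x + 3): x + 3
After multiplying by (x + 2): x^2 + 5x + 6
After multiplying by (x + 3): x^3 + 8x^2 + 21x + 18

x^3 + 8x^2 + 21x + 18


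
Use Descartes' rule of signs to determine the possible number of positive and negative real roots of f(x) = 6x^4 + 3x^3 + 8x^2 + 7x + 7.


Descartes' rule of signs:

For positive roots, count sign changes in f(x) = 6x^4 + 3x^3 + 8x^2 + 7x + 7:
Signs of coefficients: +, +, +, +, +
Number of sign changes: 0
Possible positive real roots: 0

For negative roots, examine f(-x) = 6x^4 - 3x^3 + 8x^2 - 7x + 7:
Signs of coefficients: +, -, +, -, +
Number of sign changes: 4
Possible negative real roots: 4, 2, 0

Positive roots: 0; Negative roots: 4 or 2 or 0


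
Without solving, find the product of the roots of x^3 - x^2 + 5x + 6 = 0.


By Vieta's formulas for x^3 + bx^2 + cx + d = 0:
  r1 + r2 + r3 = -b/a = 1
  r1*r2 + r1*r3 + r2*r3 = c/a = 5
  r1*r2*r3 = -d/a = -6


Product = -6


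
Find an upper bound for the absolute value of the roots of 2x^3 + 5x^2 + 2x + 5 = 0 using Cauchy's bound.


Cauchy's bound: all roots r satisfy |r| <= 1 + max(|a_i/a_n|) for i = 0,...,n-1
where a_n is the leading coefficient.

Coefficients: [2, 5, 2, 5]
Leading coefficient a_n = 2
Ratios |a_i/a_n|: 5/2, 1, 5/2
Maximum ratio: 5/2
Cauchy's bound: |r| <= 1 + 5/2 = 7/2

Upper bound = 7/2


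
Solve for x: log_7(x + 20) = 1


Convert to exponential form: x + 20 = 7^1 = 7
x = 7 - 20 = -13
Check: log_7(-13 + 20) = log_7(7) = log_7(7) = 1 ✓

x = -13


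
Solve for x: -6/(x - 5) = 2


Multiply both sides by (x - 5): -6 = 2(x - 5)
Distribute: -6 = 2x - 10
2x = -6 + 10 = 4
x = 2

x = 2


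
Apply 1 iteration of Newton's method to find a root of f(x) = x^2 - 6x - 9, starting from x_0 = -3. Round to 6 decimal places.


Newton's method: x_(n+1) = x_n - f(x_n)/f'(x_n)
f(x) = x^2 - 6x - 9
f'(x) = 2x - 6

Iteration 1:
  f(-3.000000) = 18.000000
  f'(-3.000000) = -12.000000
  x_1 = -3.000000 - (18.000000)/(-12.000000) = -1.500000

x_1 = -1.500000


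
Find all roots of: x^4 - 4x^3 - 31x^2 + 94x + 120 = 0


Let p(x) = x^4 - 4x^3 - 31x^2 + 94x + 120. By the rational root theorem (leading coefficient 1), any rational root is an integer divisor of 120: try ±1, ±2, ... in turn.
Test x = 1: value = 180 ≠ 0.
Test x = -1: value = 0 ✓, so (x + 1) is a factor.
Synthetic division by (x + 1): bring down 1; 1(-1) - 4 = -5; (-5)(-1) - 31 = -26; (-26)(-1) + 94 = 120; 120(-1) + 120 = 0 → quotient x^3 - 5x^2 - 26x + 120, remainder 0.
Continue with the quotient x^3 - 5x^2 - 26x + 120 (candidates must divide 120; re-test x = -1 first in case it repeats).
Test x = -1: value = 140 ≠ 0.
Test x = 2: value = 56 ≠ 0.
Test x = -2: value = 144 ≠ 0.
Test x = 3: value = 24 ≠ 0.
Test x = -3: value = 126 ≠ 0.
Test x = 4: value = 0 ✓, so (x - 4) is a factor.
Synthetic division by (x - 4): bring down 1; 1(4) - 5 = -1; (-1)(4) - 26 = -30; (-30)(4) + 120 = 0 → quotient x^2 - x - 30, remainder 0.
Solve the quadratic x^2 - x - 30 = 0: discriminant = (-1)^2 - 4(1)(-30) = 1 + 120 = 121.
sqrt(121) = 11, so x = (1 ± 11)/2: x = 6 or x = -5.
Collecting all roots found:

x = -5, x = -1, x = 4, x = 6


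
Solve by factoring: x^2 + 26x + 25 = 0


We need two numbers that multiply to 25 and add to 26.
Those numbers are 25 and 1 (since 25 * 1 = 25 and 25 + 1 = 26).
So x^2 + 26x + 25 = (x + 25)(x + 1) = 0
Setting each factor to zero: x = -25 or x = -1

x = -25, x = -1


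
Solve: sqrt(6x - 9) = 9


Square both sides: 6x - 9 = 9^2 = 81
6x = 81 + 9 = 90
x = 15
Check: sqrt(6*15 - 9) = sqrt(81) = 9 ✓

x = 15


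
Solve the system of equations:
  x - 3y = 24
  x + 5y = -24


Using Cramer's rule:
Determinant D = (1)(5) - (1)(-3) = 5 + 3 = 8
Dx = (24)(5) - (-24)(-3) = 120 - 72 = 48
Dy = (1)(-24) - (1)(24) = -24 - 24 = -48
x = Dx/D = 48/8 = 6
y = Dy/D = -48/8 = -6

x = 6, y = -6


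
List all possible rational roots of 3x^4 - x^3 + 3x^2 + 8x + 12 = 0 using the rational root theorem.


Rational root theorem: possible roots are ±p/q where:
  p divides the constant term (12): p ∈ {1, 2, 3, 4, 6, 12}
  q divides the leading coefficient (3): q ∈ {1, 3}

All possible rational roots: -12, -6, -4, -3, -2, -4/3, -1, -2/3, -1/3, 1/3, 2/3, 1, 4/3, 2, 3, 4, 6, 12

-12, -6, -4, -3, -2, -4/3, -1, -2/3, -1/3, 1/3, 2/3, 1, 4/3, 2, 3, 4, 6, 12


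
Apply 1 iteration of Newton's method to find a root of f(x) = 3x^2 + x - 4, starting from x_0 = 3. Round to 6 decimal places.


Newton's method: x_(n+1) = x_n - f(x_n)/f'(x_n)
f(x) = 3x^2 + x - 4
f'(x) = 6x + 1

Iteration 1:
  f(3.000000) = 26.000000
  f'(3.000000) = 19.000000
  x_1 = 3.000000 - (26.000000)/(19.000000) = 1.631579

x_1 = 1.631579


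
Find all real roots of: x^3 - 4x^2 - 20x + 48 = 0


Let p(x) = x^3 - 4x^2 - 20x + 48. By the rational root theorem (leading coefficient 1), any rational root is an integer divisor of 48: try ±1, ±2, ... in turn.
Test x = 1: value = 25 ≠ 0.
Test x = -1: value = 63 ≠ 0.
Test x = 2: value = 0 ✓, so (x - 2) is a factor.
Synthetic division by (x - 2): bring down 1; 1(2) - 4 = -2; (-2)(2) - 20 = -24; (-24)(2) + 48 = 0 → quotient x^2 - 2x - 24, remainder 0.
Solve the quadratic x^2 - 2x - 24 = 0: discriminant = (-2)^2 - 4(1)(-24) = 4 + 96 = 100.
sqrt(100) = 10, so x = (2 ± 10)/2: x = 6 or x = -4.

x = -4, x = 2, x = 6


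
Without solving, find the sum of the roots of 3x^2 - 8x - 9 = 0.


By Vieta's formulas for ax^2 + bx + c = 0:
  Sum of roots = -b/a
  Product of roots = c/a

Here a = 3, b = -8, c = -9
Sum = -(-8)/3 = 8/3
Product = -9/3 = -3

Sum = 8/3


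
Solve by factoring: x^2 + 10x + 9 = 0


We need two numbers that multiply to 9 and add to 10.
Those numbers are 1 and 9 (since 1 * 9 = 9 and 1 + 9 = 10).
So x^2 + 10x + 9 = (x + 1)(x + 9) = 0
Setting each factor to zero: x = -1 or x = -9

x = -9, x = -1


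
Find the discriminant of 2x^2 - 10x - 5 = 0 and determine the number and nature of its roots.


For ax^2 + bx + c = 0, discriminant D = b^2 - 4ac
Here a = 2, b = -10, c = -5
D = (-10)^2 - 4(2)(-5) = 100 + 40 = 140

D = 140 > 0 but not a perfect square
The equation has 2 distinct real irrational roots.

Discriminant = 140, 2 distinct real irrational roots


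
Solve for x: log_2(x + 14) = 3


Convert to exponential form: x + 14 = 2^3 = 8
x = 8 - 14 = -6
Check: log_2(-6 + 14) = log_2(8) = log_2(8) = 3 ✓

x = -6


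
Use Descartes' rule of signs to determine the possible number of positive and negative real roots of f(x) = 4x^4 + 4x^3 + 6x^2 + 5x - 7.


Descartes' rule of signs:

For positive roots, count sign changes in f(x) = 4x^4 + 4x^3 + 6x^2 + 5x - 7:
Signs of coefficients: +, +, +, +, -
Number of sign changes: 1
Possible positive real roots: 1

For negative roots, examine f(-x) = 4x^4 - 4x^3 + 6x^2 - 5x - 7:
Signs of coefficients: +, -, +, -, -
Number of sign changes: 3
Possible negative real roots: 3, 1

Positive roots: 1; Negative roots: 3 or 1


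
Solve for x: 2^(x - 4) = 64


Express both sides with the same base.
64 = 2^6
Since the bases match, equate exponents: x - 4 = 6
So x = 6 - (-4) = 10

x = 10


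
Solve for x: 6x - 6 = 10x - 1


Starting with: 6x - 6 = 10x - 1
Move all x terms to left: (6 - 10)x = -1 + 6
Simplify: -4x = 5
Divide both sides by -4: x = -5/4

x = -5/4


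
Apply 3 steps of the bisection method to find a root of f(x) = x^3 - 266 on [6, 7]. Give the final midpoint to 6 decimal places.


f(x) = x^3 - 266
f(6) = -50 < 0
f(7) = 77 > 0

Step 1: midpoint = (6.000000 + 7.000000)/2 = 6.500000
  f(6.500000) = 8.625000
  f(mid) > 0, so root is in [6.000000, 6.500000]

Step 2: midpoint = (6.000000 + 6.500000)/2 = 6.250000
  f(6.250000) = -21.859375
  f(mid) < 0, so root is in [6.250000, 6.500000]

Step 3: midpoint = (6.250000 + 6.500000)/2 = 6.375000
  f(6.375000) = -6.916016
  f(mid) < 0, so root is in [6.375000, 6.500000]

midpoint = 6.375000


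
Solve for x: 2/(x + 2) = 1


Multiply both sides by (x + 2): 2 = 1(x + 2)
Distribute: 2 = x + 2
x = 2 - 2 = 0
x = 0

x = 0


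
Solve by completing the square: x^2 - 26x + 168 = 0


Start: x^2 - 26x + 168 = 0
Move constant: x^2 - 26x = -168
Half of -26 is -13, squared is 169
Add 169 to both sides: x^2 - 26x + 169 = 1
(x - 13)^2 = 1
x - 13 = ±1
x = 13 + 1 = 14 or x = 13 - 1 = 12

x = 12, x = 14


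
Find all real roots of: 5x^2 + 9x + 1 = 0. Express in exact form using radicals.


Using the quadratic formula: x = (-b ± sqrt(b^2 - 4ac)) / (2a)
Here a = 5, b = 9, c = 1
Discriminant = b^2 - 4ac = 9^2 - 4(5)(1) = 81 - 20 = 61
Since discriminant = 61 > 0, there are two real roots.
x = (-9 ± sqrt(61)) / 10
Numerically: x ≈ -0.1190 or x ≈ -1.6810

x = (-9 + sqrt(61)) / 10 or x = (-9 - sqrt(61)) / 10


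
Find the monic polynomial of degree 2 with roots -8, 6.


A monic polynomial with roots -8, 6 is:
p(x) = (x + 8)(x - 6)
After multiplying by (x + 8): x + 8
After multiplying by (x - 6): x^2 + 2x - 48

x^2 + 2x - 48


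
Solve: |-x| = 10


An absolute value equation |expr| = 10 gives two cases:
Case 1: -x = 10
  -x = 10, so x = -10
Case 2: -x = -10
  -x = -10, so x = 10

x = -10, x = 10


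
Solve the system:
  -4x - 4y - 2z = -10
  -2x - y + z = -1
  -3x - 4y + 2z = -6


Using Cramer's rule. Expand each determinant along the first row.
D  = (-4)*[(-1)*2 - 1*(-4)] - (-4)*[(-2)*2 - 1*(-3)] + (-2)*[(-2)*(-4) - (-1)*(-3)]
  = (-4)*(2) - (-4)*(-1) + (-2)*(5) = -22
Dx = (-10)*[(-1)*2 - 1*(-4)] - (-4)*[(-1)*2 - 1*(-6)] + (-2)*[(-1)*(-4) - (-1)*(-6)]
  = (-10)*(2) - (-4)*(4) + (-2)*(-2) = 0
Dy = (-4)*[(-1)*2 - 1*(-6)] - (-10)*[(-2)*2 - 1*(-3)] + (-2)*[(-2)*(-6) - (-1)*(-3)]
  = (-4)*(4) - (-10)*(-1) + (-2)*(9) = -44
Dz = (-4)*[(-1)*(-6) - (-1)*(-4)] - (-4)*[(-2)*(-6) - (-1)*(-3)] + (-10)*[(-2)*(-4) - (-1)*(-3)]
  = (-4)*(2) - (-4)*(9) + (-10)*(5) = -22
x = Dx/D = 0/-22 = 0, y = Dy/D = -44/-22 = 2, z = Dz/D = -22/-22 = 1
Check eq1: (-4)(0) + (-4)(2) + (-2)(1) = -10 = -10 ✓
Check eq2: (-2)(0) + (-1)(2) + (1)(1) = -1 = -1 ✓
Check eq3: (-3)(0) + (-4)(2) + (2)(1) = -6 = -6 ✓

x = 0, y = 2, z = 1


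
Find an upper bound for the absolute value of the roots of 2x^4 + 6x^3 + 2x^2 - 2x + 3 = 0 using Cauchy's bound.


Cauchy's bound: all roots r satisfy |r| <= 1 + max(|a_i/a_n|) for i = 0,...,n-1
where a_n is the leading coefficient.

Coefficients: [2, 6, 2, -2, 3]
Leading coefficient a_n = 2
Ratios |a_i/a_n|: 3, 1, 1, 3/2
Maximum ratio: 3
Cauchy's bound: |r| <= 1 + 3 = 4

Upper bound = 4


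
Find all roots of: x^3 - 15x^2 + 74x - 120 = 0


Let p(x) = x^3 - 15x^2 + 74x - 120. By the rational root theorem (leading coefficient 1), any rational root is an integer divisor of 120: try ±1, ±2, ... in turn.
Test x = 1: value = -60 ≠ 0.
Test x = -1: value = -210 ≠ 0.
Test x = 2: value = -24 ≠ 0.
Test x = -2: value = -336 ≠ 0.
Test x = 3: value = -6 ≠ 0.
Test x = -3: value = -504 ≠ 0.
Test x = 4: value = 0 ✓, so (x - 4) is a factor.
Synthetic division by (x - 4): bring down 1; 1(4) - 15 = -11; (-11)(4) + 74 = 30; 30(4) - 120 = 0 → quotient x^2 - 11x + 30, remainder 0.
Solve the quadratic x^2 - 11x + 30 = 0: discriminant = (-11)^2 - 4(1)(30) = 121 - 120 = 1.
sqrt(1) = 1, so x = (11 ± 1)/2: x = 6 or x = 5.
Collecting all roots found:

x = 4, x = 5, x = 6


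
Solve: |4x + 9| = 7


An absolute value equation |expr| = 7 gives two cases:
Case 1: 4x + 9 = 7
  4x = -2, so x = -1/2
Case 2: 4x + 9 = -7
  4x = -16, so x = -4

x = -4, x = -1/2


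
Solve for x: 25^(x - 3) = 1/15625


Express both sides with the same base.
1/15625 = 25^(-3)
Since the bases match, equate exponents: x - 3 = -3
So x = -3 - (-3) = 0

x = 0


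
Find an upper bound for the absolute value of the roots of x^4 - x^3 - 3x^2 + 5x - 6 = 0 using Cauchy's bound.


Cauchy's bound: all roots r satisfy |r| <= 1 + max(|a_i/a_n|) for i = 0,...,n-1
where a_n is the leading coefficient.

Coefficients: [1, -1, -3, 5, -6]
Leading coefficient a_n = 1
Ratios |a_i/a_n|: 1, 3, 5, 6
Maximum ratio: 6
Cauchy's bound: |r| <= 1 + 6 = 7

Upper bound = 7


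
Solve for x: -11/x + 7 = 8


Subtract 7 from both sides: -11/x = 1
Multiply both sides by x: -11 = 1 * x
Divide by 1: x = -11

x = -11


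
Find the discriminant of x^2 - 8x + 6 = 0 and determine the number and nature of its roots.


For ax^2 + bx + c = 0, discriminant D = b^2 - 4ac
Here a = 1, b = -8, c = 6
D = (-8)^2 - 4(1)(6) = 64 - 24 = 40

D = 40 > 0 but not a perfect square
The equation has 2 distinct real irrational roots.

Discriminant = 40, 2 distinct real irrational roots


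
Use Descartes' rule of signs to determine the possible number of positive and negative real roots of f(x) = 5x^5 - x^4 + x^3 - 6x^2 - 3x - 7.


Descartes' rule of signs:

For positive roots, count sign changes in f(x) = 5x^5 - x^4 + x^3 - 6x^2 - 3x - 7:
Signs of coefficients: +, -, +, -, -, -
Number of sign changes: 3
Possible positive real roots: 3, 1

For negative roots, examine f(-x) = -5x^5 - x^4 - x^3 - 6x^2 + 3x - 7:
Signs of coefficients: -, -, -, -, +, -
Number of sign changes: 2
Possible negative real roots: 2, 0

Positive roots: 3 or 1; Negative roots: 2 or 0


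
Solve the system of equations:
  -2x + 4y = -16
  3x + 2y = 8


Using Cramer's rule:
Determinant D = (-2)(2) - (3)(4) = -4 - 12 = -16
Dx = (-16)(2) - (8)(4) = -32 - 32 = -64
Dy = (-2)(8) - (3)(-16) = -16 + 48 = 32
x = Dx/D = -64/-16 = 4
y = Dy/D = 32/-16 = -2

x = 4, y = -2


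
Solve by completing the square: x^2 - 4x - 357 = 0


Start: x^2 - 4x - 357 = 0
Move constant: x^2 - 4x = 357
Half of -4 is -2, squared is 4
Add 4 to both sides: x^2 - 4x + 4 = 361
(x - 2)^2 = 361
x - 2 = ±19
x = 2 + 19 = 21 or x = 2 - 19 = -17

x = -17, x = 21


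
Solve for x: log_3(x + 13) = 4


Convert to exponential form: x + 13 = 3^4 = 81
x = 81 - 13 = 68
Check: log_3(68 + 13) = log_3(81) = log_3(81) = 4 ✓

x = 68


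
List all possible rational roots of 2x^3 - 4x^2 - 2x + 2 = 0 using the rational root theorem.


Rational root theorem: possible roots are ±p/q where:
  p divides the constant term (2): p ∈ {1, 2}
  q divides the leading coefficient (2): q ∈ {1, 2}

All possible rational roots: -2, -1, -1/2, 1/2, 1, 2

-2, -1, -1/2, 1/2, 1, 2


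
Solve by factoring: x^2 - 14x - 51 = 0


We need two numbers that multiply to -51 and add to -14.
Those numbers are -17 and 3 (since (-17) * 3 = -51 and (-17) + 3 = -14).
So x^2 - 14x - 51 = (x - 17)(x + 3) = 0
Setting each factor to zero: x = 17 or x = -3

x = -3, x = 17


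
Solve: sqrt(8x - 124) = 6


Square both sides: 8x - 124 = 6^2 = 36
8x = 36 + 124 = 160
x = 20
Check: sqrt(8*20 - 124) = sqrt(36) = 6 ✓

x = 20


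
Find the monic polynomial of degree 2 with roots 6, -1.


A monic polynomial with roots 6, -1 is:
p(x) = (x - 6)(x + 1)
After multiplying by (x - 6): x - 6
After multiplying by (x + 1): x^2 - 5x - 6

x^2 - 5x - 6


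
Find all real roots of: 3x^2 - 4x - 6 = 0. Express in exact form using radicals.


Using the quadratic formula: x = (-b ± sqrt(b^2 - 4ac)) / (2a)
Here a = 3, b = -4, c = -6
Discriminant = b^2 - 4ac = (-4)^2 - 4(3)(-6) = 16 + 72 = 88
Since discriminant = 88 > 0, there are two real roots.
x = (4 ± 2*sqrt(22)) / 6
Simplifying: x = (2 ± sqrt(22)) / 3
Numerically: x ≈ 2.2301 or x ≈ -0.8968

x = (2 + sqrt(22)) / 3 or x = (2 - sqrt(22)) / 3


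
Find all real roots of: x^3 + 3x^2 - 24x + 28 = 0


Let p(x) = x^3 + 3x^2 - 24x + 28. By the rational root theorem (leading coefficient 1), any rational root is an integer divisor of 28: try ±1, ±2, ... in turn.
Test x = 1: value = 8 ≠ 0.
Test x = -1: value = 54 ≠ 0.
Test x = 2: value = 0 ✓, so (x - 2) is a factor.
Synthetic division by (x - 2): bring down 1; 1(2) + 3 = 5; 5(2) - 24 = -14; (-14)(2) + 28 = 0 → quotient x^2 + 5x - 14, remainder 0.
Solve the quadratic x^2 + 5x - 14 = 0: discriminant = 5^2 - 4(1)(-14) = 25 + 56 = 81.
sqrt(81) = 9, so x = (-5 ± 9)/2: x = 2 or x = -7.

x = -7, x = 2 (multiplicity 2)


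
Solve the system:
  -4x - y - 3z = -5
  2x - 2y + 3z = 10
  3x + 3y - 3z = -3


Using Cramer's rule. Expand each determinant along the first row.
D  = (-4)*[(-2)*(-3) - 3*3] - (-1)*[2*(-3) - 3*3] + (-3)*[2*3 - (-2)*3]
  = (-4)*(-3) - (-1)*(-15) + (-3)*(12) = -39
Dx = (-5)*[(-2)*(-3) - 3*3] - (-1)*[10*(-3) - 3*(-3)] + (-3)*[10*3 - (-2)*(-3)]
  = (-5)*(-3) - (-1)*(-21) + (-3)*(24) = -78
Dy = (-4)*[10*(-3) - 3*(-3)] - (-5)*[2*(-3) - 3*3] + (-3)*[2*(-3) - 10*3]
  = (-4)*(-21) - (-5)*(-15) + (-3)*(-36) = 117
Dz = (-4)*[(-2)*(-3) - 10*3] - (-1)*[2*(-3) - 10*3] + (-5)*[2*3 - (-2)*3]
  = (-4)*(-24) - (-1)*(-36) + (-5)*(12) = 0
x = Dx/D = -78/-39 = 2, y = Dy/D = 117/-39 = -3, z = Dz/D = 0/-39 = 0
Check eq1: (-4)(2) + (-1)(-3) + (-3)(0) = -5 = -5 ✓
Check eq2: (2)(2) + (-2)(-3) + (3)(0) = 10 = 10 ✓
Check eq3: (3)(2) + (3)(-3) + (-3)(0) = -3 = -3 ✓

x = 2, y = -3, z = 0


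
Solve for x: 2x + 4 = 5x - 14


Starting with: 2x + 4 = 5x - 14
Move all x terms to left: (2 - 5)x = -14 - 4
Simplify: -3x = -18
Divide both sides by -3: x = 6

x = 6


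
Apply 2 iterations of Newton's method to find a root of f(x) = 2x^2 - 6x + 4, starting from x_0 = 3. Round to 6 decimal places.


Newton's method: x_(n+1) = x_n - f(x_n)/f'(x_n)
f(x) = 2x^2 - 6x + 4
f'(x) = 4x - 6

Iteration 1:
  f(3.000000) = 4.000000
  f'(3.000000) = 6.000000
  x_1 = 3.000000 - (4.000000)/(6.000000) = 2.333333

Iteration 2:
  f(2.333333) = 0.888889
  f'(2.333333) = 3.333333
  x_2 = 2.333333 - (0.888889)/(3.333333) = 2.066667

x_2 = 2.066667


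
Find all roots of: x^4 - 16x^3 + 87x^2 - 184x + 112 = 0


Let p(x) = x^4 - 16x^3 + 87x^2 - 184x + 112. By the rational root theorem (leading coefficient 1), any rational root is an integer divisor of 112: try ±1, ±2, ... in turn.
Test x = 1: value = 0 ✓, so (x - 1) is a factor.
Synthetic division by (x - 1): bring down 1; 1(1) - 16 = -15; (-15)(1) + 87 = 72; 72(1) - 184 = -112; (-112)(1) + 112 = 0 → quotient x^3 - 15x^2 + 72x - 112, remainder 0.
Continue with the quotient x^3 - 15x^2 + 72x - 112 (candidates must divide 112; re-test x = 1 first in case it repeats).
Test x = 1: value = -54 ≠ 0.
Test x = -1: value = -200 ≠ 0.
Test x = 2: value = -20 ≠ 0.
Test x = -2: value = -324 ≠ 0.
Test x = 4: value = 0 ✓, so (x - 4) is a factor.
Synthetic division by (x - 4): bring down 1; 1(4) - 15 = -11; (-11)(4) + 72 = 28; 28(4) - 112 = 0 → quotient x^2 - 11x + 28, remainder 0.
Solve the quadratic x^2 - 11x + 28 = 0: discriminant = (-11)^2 - 4(1)(28) = 121 - 112 = 9.
sqrt(9) = 3, so x = (11 ± 3)/2: x = 7 or x = 4.
Collecting all roots found:

x = 1, x = 4 (multiplicity 2), x = 7


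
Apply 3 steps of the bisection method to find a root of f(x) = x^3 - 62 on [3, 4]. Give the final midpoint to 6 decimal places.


f(x) = x^3 - 62
f(3) = -35 < 0
f(4) = 2 > 0

Step 1: midpoint = (3.000000 + 4.000000)/2 = 3.500000
  f(3.500000) = -19.125000
  f(mid) < 0, so root is in [3.500000, 4.000000]

Step 2: midpoint = (3.500000 + 4.000000)/2 = 3.750000
  f(3.750000) = -9.265625
  f(mid) < 0, so root is in [3.750000, 4.000000]

Step 3: midpoint = (3.750000 + 4.000000)/2 = 3.875000
  f(3.875000) = -3.814453
  f(mid) < 0, so root is in [3.875000, 4.000000]

midpoint = 3.875000


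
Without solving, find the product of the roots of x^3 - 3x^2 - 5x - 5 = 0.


By Vieta's formulas for x^3 + bx^2 + cx + d = 0:
  r1 + r2 + r3 = -b/a = 3
  r1*r2 + r1*r3 + r2*r3 = c/a = -5
  r1*r2*r3 = -d/a = 5


Product = 5


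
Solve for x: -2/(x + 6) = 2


Multiply both sides by (x + 6): -2 = 2(x + 6)
Distribute: -2 = 2x + 12
2x = -2 - 12 = -14
x = -7

x = -7


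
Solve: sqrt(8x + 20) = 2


Square both sides: 8x + 20 = 2^2 = 4
8x = 4 - 20 = -16
x = -2
Check: sqrt(8*(-2) + 20) = sqrt(4) = 2 ✓

x = -2


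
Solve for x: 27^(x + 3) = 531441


Express both sides with the same base.
531441 = 27^4
Since the bases match, equate exponents: x + 3 = 4
So x = 4 - (3) = 1

x = 1


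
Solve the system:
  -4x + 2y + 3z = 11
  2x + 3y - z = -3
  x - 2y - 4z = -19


Using Cramer's rule. Expand each determinant along the first row.
D  = (-4)*[3*(-4) - (-1)*(-2)] - 2*[2*(-4) - (-1)*1] + 3*[2*(-2) - 3*1]
  = (-4)*(-14) - 2*(-7) + 3*(-7) = 49
Dx = 11*[3*(-4) - (-1)*(-2)] - 2*[(-3)*(-4) - (-1)*(-19)] + 3*[(-3)*(-2) - 3*(-19)]
  = 11*(-14) - 2*(-7) + 3*(63) = 49
Dy = (-4)*[(-3)*(-4) - (-1)*(-19)] - 11*[2*(-4) - (-1)*1] + 3*[2*(-19) - (-3)*1]
  = (-4)*(-7) - 11*(-7) + 3*(-35) = 0
Dz = (-4)*[3*(-19) - (-3)*(-2)] - 2*[2*(-19) - (-3)*1] + 11*[2*(-2) - 3*1]
  = (-4)*(-63) - 2*(-35) + 11*(-7) = 245
x = Dx/D = 49/49 = 1, y = Dy/D = 0/49 = 0, z = Dz/D = 245/49 = 5
Check eq1: (-4)(1) + (2)(0) + (3)(5) = 11 = 11 ✓
Check eq2: (2)(1) + (3)(0) + (-1)(5) = -3 = -3 ✓
Check eq3: (1)(1) + (-2)(0) + (-4)(5) = -19 = -19 ✓

x = 1, y = 0, z = 5


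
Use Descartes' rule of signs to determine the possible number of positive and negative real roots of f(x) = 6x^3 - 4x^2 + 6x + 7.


Descartes' rule of signs:

For positive roots, count sign changes in f(x) = 6x^3 - 4x^2 + 6x + 7:
Signs of coefficients: +, -, +, +
Number of sign changes: 2
Possible positive real roots: 2, 0

For negative roots, examine f(-x) = -6x^3 - 4x^2 - 6x + 7:
Signs of coefficients: -, -, -, +
Number of sign changes: 1
Possible negative real roots: 1

Positive roots: 2 or 0; Negative roots: 1


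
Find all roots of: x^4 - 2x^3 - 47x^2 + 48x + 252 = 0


Let p(x) = x^4 - 2x^3 - 47x^2 + 48x + 252. By the rational root theorem (leading coefficient 1), any rational root is an integer divisor of 252: try ±1, ±2, ... in turn.
Test x = 1: value = 252 ≠ 0.
Test x = -1: value = 160 ≠ 0.
Test x = 2: value = 160 ≠ 0.
Test x = -2: value = 0 ✓, so (x + 2) is a factor.
Synthetic division by (x + 2): bring down 1; 1(-2) - 2 = -4; (-4)(-2) - 47 = -39; (-39)(-2) + 48 = 126; 126(-2) + 252 = 0 → quotient x^3 - 4x^2 - 39x + 126, remainder 0.
Continue with the quotient x^3 - 4x^2 - 39x + 126 (candidates must divide 126; re-test x = -2 first in case it repeats).
Test x = -2: value = 180 ≠ 0.
Test x = 3: value = 0 ✓, so (x - 3) is a factor.
Synthetic division by (x - 3): bring down 1; 1(3) - 4 = -1; (-1)(3) - 39 = -42; (-42)(3) + 126 = 0 → quotient x^2 - x - 42, remainder 0.
Solve the quadratic x^2 - x - 42 = 0: discriminant = (-1)^2 - 4(1)(-42) = 1 + 168 = 169.
sqrt(169) = 13, so x = (1 ± 13)/2: x = 7 or x = -6.
Collecting all roots found:

x = -6, x = -2, x = 3, x = 7


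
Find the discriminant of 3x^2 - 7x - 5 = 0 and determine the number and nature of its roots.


For ax^2 + bx + c = 0, discriminant D = b^2 - 4ac
Here a = 3, b = -7, c = -5
D = (-7)^2 - 4(3)(-5) = 49 + 60 = 109

D = 109 > 0 but not a perfect square
The equation has 2 distinct real irrational roots.

Discriminant = 109, 2 distinct real irrational roots


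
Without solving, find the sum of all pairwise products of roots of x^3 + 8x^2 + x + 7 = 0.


By Vieta's formulas for x^3 + bx^2 + cx + d = 0:
  r1 + r2 + r3 = -b/a = -8
  r1*r2 + r1*r3 + r2*r3 = c/a = 1
  r1*r2*r3 = -d/a = -7


Sum of pairwise products = 1


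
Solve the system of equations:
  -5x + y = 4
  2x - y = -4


Using Cramer's rule:
Determinant D = (-5)(-1) - (2)(1) = 5 - 2 = 3
Dx = (4)(-1) - (-4)(1) = -4 + 4 = 0
Dy = (-5)(-4) - (2)(4) = 20 - 8 = 12
x = Dx/D = 0/3 = 0
y = Dy/D = 12/3 = 4

x = 0, y = 4


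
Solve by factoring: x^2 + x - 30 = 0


We need two numbers that multiply to -30 and add to 1.
Those numbers are -5 and 6 (since (-5) * 6 = -30 and (-5) + 6 = 1).
So x^2 + x - 30 = (x - 5)(x + 6) = 0
Setting each factor to zero: x = 5 or x = -6

x = -6, x = 5


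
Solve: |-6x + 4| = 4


An absolute value equation |expr| = 4 gives two cases:
Case 1: -6x + 4 = 4
  -6x = 0, so x = 0
Case 2: -6x + 4 = -4
  -6x = -8, so x = 4/3

x = 0, x = 4/3


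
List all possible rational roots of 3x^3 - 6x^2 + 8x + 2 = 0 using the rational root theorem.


Rational root theorem: possible roots are ±p/q where:
  p divides the constant term (2): p ∈ {1, 2}
  q divides the leading coefficient (3): q ∈ {1, 3}

All possible rational roots: -2, -1, -2/3, -1/3, 1/3, 2/3, 1, 2

-2, -1, -2/3, -1/3, 1/3, 2/3, 1, 2


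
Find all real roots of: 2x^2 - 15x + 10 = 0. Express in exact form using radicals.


Using the quadratic formula: x = (-b ± sqrt(b^2 - 4ac)) / (2a)
Here a = 2, b = -15, c = 10
Discriminant = b^2 - 4ac = (-15)^2 - 4(2)(10) = 225 - 80 = 145
Since discriminant = 145 > 0, there are two real roots.
x = (15 ± sqrt(145)) / 4
Numerically: x ≈ 6.7604 or x ≈ 0.7396

x = (15 + sqrt(145)) / 4 or x = (15 - sqrt(145)) / 4


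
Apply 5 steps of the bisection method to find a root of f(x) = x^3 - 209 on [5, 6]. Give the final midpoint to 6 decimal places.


f(x) = x^3 - 209
f(5) = -84 < 0
f(6) = 7 > 0

Step 1: midpoint = (5.000000 + 6.000000)/2 = 5.500000
  f(5.500000) = -42.625000
  f(mid) < 0, so root is in [5.500000, 6.000000]

Step 2: midpoint = (5.500000 + 6.000000)/2 = 5.750000
  f(5.750000) = -18.890625
  f(mid) < 0, so root is in [5.750000, 6.000000]

Step 3: midpoint = (5.750000 + 6.000000)/2 = 5.875000
  f(5.875000) = -6.220703
  f(mid) < 0, so root is in [5.875000, 6.000000]

Step 4: midpoint = (5.875000 + 6.000000)/2 = 5.937500
  f(5.937500) = 0.320068
  f(mid) > 0, so root is in [5.875000, 5.937500]

Step 5: midpoint = (5.875000 + 5.937500)/2 = 5.906250
  f(5.906250) = -2.967621
  f(mid) < 0, so root is in [5.906250, 5.937500]

midpoint = 5.906250


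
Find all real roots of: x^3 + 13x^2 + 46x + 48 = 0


Let p(x) = x^3 + 13x^2 + 46x + 48. By the rational root theorem (leading coefficient 1), any rational root is an integer divisor of 48: try ±1, ±2, ... in turn.
Test x = 1: value = 108 ≠ 0.
Test x = -1: value = 14 ≠ 0.
Test x = 2: value = 200 ≠ 0.
Test x = -2: value = 0 ✓, so (x + 2) is a factor.
Synthetic division by (x + 2): bring down 1; 1(-2) + 13 = 11; 11(-2) + 46 = 24; 24(-2) + 48 = 0 → quotient x^2 + 11x + 24, remainder 0.
Solve the quadratic x^2 + 11x + 24 = 0: discriminant = 11^2 - 4(1)(24) = 121 - 96 = 25.
sqrt(25) = 5, so x = (-11 ± 5)/2: x = -3 or x = -8.

x = -8, x = -3, x = -2


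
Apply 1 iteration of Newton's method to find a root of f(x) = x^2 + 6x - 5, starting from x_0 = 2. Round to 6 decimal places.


Newton's method: x_(n+1) = x_n - f(x_n)/f'(x_n)
f(x) = x^2 + 6x - 5
f'(x) = 2x + 6

Iteration 1:
  f(2.000000) = 11.000000
  f'(2.000000) = 10.000000
  x_1 = 2.000000 - (11.000000)/(10.000000) = 0.900000

x_1 = 0.900000


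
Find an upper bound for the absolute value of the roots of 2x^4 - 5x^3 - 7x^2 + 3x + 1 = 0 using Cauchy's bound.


Cauchy's bound: all roots r satisfy |r| <= 1 + max(|a_i/a_n|) for i = 0,...,n-1
where a_n is the leading coefficient.

Coefficients: [2, -5, -7, 3, 1]
Leading coefficient a_n = 2
Ratios |a_i/a_n|: 5/2, 7/2, 3/2, 1/2
Maximum ratio: 7/2
Cauchy's bound: |r| <= 1 + 7/2 = 9/2

Upper bound = 9/2


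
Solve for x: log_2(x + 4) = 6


Convert to exponential form: x + 4 = 2^6 = 64
x = 64 - 4 = 60
Check: log_2(60 + 4) = log_2(64) = log_2(64) = 6 ✓

x = 60


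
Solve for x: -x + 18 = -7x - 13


Starting with: -x + 18 = -7x - 13
Move all x terms to left: (-1 + 7)x = -13 - 18
Simplify: 6x = -31
Divide both sides by 6: x = -31/6

x = -31/6


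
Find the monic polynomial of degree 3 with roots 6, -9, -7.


A monic polynomial with roots 6, -9, -7 is:
p(x) = (x - 6)(x + 9)(x + 7)
After multiplying by (x - 6): x - 6
After multiplying by (x + 9): x^2 + 3x - 54
After multiplying by (x + 7): x^3 + 10x^2 - 33x - 378

x^3 + 10x^2 - 33x - 378


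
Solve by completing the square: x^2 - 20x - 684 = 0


Start: x^2 - 20x - 684 = 0
Move constant: x^2 - 20x = 684
Half of -20 is -10, squared is 100
Add 100 to both sides: x^2 - 20x + 100 = 784
(x - 10)^2 = 784
x - 10 = ±28
x = 10 + 28 = 38 or x = 10 - 28 = -18

x = -18, x = 38


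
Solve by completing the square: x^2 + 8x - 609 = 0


Start: x^2 + 8x - 609 = 0
Move constant: x^2 + 8x = 609
Half of 8 is 4, squared is 16
Add 16 to both sides: x^2 + 8x + 16 = 625
(x + 4)^2 = 625
x + 4 = ±25
x = -4 + 25 = 21 or x = -4 - 25 = -29

x = -29, x = 21


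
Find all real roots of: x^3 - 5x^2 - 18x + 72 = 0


Let p(x) = x^3 - 5x^2 - 18x + 72. By the rational root theorem (leading coefficient 1), any rational root is an integer divisor of 72: try ±1, ±2, ... in turn.
Test x = 1: value = 50 ≠ 0.
Test x = -1: value = 84 ≠ 0.
Test x = 2: value = 24 ≠ 0.
Test x = -2: value = 80 ≠ 0.
Test x = 3: value = 0 ✓, so (x - 3) is a factor.
Synthetic division by (x - 3): bring down 1; 1(3) - 5 = -2; (-2)(3) - 18 = -24; (-24)(3) + 72 = 0 → quotient x^2 - 2x - 24, remainder 0.
Solve the quadratic x^2 - 2x - 24 = 0: discriminant = (-2)^2 - 4(1)(-24) = 4 + 96 = 100.
sqrt(100) = 10, so x = (2 ± 10)/2: x = 6 or x = -4.

x = -4, x = 3, x = 6


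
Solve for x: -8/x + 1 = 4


Subtract 1 from both sides: -8/x = 3
Multiply both sides by x: -8 = 3 * x
Divide by 3: x = -8/3

x = -8/3


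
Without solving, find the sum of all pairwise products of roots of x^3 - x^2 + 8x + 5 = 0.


By Vieta's formulas for x^3 + bx^2 + cx + d = 0:
  r1 + r2 + r3 = -b/a = 1
  r1*r2 + r1*r3 + r2*r3 = c/a = 8
  r1*r2*r3 = -d/a = -5


Sum of pairwise products = 8


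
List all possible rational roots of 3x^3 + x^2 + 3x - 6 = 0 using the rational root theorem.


Rational root theorem: possible roots are ±p/q where:
  p divides the constant term (-6): p ∈ {1, 2, 3, 6}
  q divides the leading coefficient (3): q ∈ {1, 3}

All possible rational roots: -6, -3, -2, -1, -2/3, -1/3, 1/3, 2/3, 1, 2, 3, 6

-6, -3, -2, -1, -2/3, -1/3, 1/3, 2/3, 1, 2, 3, 6


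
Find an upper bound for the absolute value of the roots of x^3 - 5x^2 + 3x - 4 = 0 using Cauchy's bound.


Cauchy's bound: all roots r satisfy |r| <= 1 + max(|a_i/a_n|) for i = 0,...,n-1
where a_n is the leading coefficient.

Coefficients: [1, -5, 3, -4]
Leading coefficient a_n = 1
Ratios |a_i/a_n|: 5, 3, 4
Maximum ratio: 5
Cauchy's bound: |r| <= 1 + 5 = 6

Upper bound = 6


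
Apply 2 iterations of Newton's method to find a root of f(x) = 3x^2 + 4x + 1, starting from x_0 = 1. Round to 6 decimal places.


Newton's method: x_(n+1) = x_n - f(x_n)/f'(x_n)
f(x) = 3x^2 + 4x + 1
f'(x) = 6x + 4

Iteration 1:
  f(1.000000) = 8.000000
  f'(1.000000) = 10.000000
  x_1 = 1.000000 - (8.000000)/(10.000000) = 0.200000

Iteration 2:
  f(0.200000) = 1.920000
  f'(0.200000) = 5.200000
  x_2 = 0.200000 - (1.920000)/(5.200000) = -0.169231

x_2 = -0.169231
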